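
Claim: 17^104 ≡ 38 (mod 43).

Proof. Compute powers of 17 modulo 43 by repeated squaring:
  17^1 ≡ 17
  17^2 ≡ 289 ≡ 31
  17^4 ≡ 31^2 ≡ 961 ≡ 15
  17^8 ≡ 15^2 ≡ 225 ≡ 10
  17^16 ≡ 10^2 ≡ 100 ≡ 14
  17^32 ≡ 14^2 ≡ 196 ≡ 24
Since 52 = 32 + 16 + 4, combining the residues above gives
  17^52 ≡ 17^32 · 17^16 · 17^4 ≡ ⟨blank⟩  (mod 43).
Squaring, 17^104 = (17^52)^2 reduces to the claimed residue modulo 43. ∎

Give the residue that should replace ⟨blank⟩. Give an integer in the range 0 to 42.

17^32 · 17^16 · 17^4 ≡ 24 · 14 · 15 = 5040.
5040 mod 43 = 9, so 17^52 ≡ 9 (mod 43).

9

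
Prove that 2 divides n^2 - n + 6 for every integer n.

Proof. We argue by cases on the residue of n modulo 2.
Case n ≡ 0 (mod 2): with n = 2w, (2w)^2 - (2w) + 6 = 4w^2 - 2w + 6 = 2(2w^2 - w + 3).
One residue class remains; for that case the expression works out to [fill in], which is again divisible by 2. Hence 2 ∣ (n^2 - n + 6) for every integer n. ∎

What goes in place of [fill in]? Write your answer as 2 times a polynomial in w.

The residues treated are {0}, so the missing case is n ≡ 1 (mod 2); write n = 2w+1.
Then (2w+1)^2 - (2w+1) + 6 = 4w^2 + 2w + 6 = 2(2w^2 + w + 3).

2(2w^2 + w + 3)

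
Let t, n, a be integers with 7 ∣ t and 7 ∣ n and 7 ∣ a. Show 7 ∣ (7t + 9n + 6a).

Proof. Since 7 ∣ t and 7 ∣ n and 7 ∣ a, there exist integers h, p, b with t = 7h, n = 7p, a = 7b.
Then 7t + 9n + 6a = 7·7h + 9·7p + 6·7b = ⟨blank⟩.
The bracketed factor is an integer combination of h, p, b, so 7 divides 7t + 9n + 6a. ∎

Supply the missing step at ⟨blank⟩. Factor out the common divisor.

Pull the common 7 out of every term: 7·7h + 9·7p + 6·7b = 7(6b + 7h + 9p).
6b + 7h + 9p is an integer, which exhibits the divisibility.

7(6b + 7h + 9p)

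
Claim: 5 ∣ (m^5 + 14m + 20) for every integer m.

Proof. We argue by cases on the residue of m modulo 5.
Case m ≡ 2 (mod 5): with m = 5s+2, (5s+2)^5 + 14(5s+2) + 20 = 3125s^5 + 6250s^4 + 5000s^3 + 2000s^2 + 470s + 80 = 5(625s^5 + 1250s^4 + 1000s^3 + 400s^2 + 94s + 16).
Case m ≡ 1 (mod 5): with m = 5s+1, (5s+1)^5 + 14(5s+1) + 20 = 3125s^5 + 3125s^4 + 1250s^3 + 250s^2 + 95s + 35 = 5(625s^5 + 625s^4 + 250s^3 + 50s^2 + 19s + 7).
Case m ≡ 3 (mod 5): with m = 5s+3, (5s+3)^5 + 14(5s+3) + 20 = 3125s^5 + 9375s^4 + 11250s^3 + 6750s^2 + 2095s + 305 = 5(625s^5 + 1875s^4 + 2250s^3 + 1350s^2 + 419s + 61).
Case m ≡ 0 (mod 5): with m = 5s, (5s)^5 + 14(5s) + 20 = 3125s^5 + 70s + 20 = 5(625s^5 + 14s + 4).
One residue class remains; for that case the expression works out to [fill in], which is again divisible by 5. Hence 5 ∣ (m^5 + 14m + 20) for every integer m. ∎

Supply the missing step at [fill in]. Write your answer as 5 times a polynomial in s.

5(625s^5 + 2500s^4 + 4000s^3 + 3200s^2 + 1294s + 220)

Only m ≡ 4 (mod 5) is unaccounted for. Put m = 5s+4:
(5s+4)^5 + 14(5s+4) + 20 expands to 3125s^5 + 12500s^4 + 20000s^3 + 16000s^2 + 6470s + 1100,
and factoring out 5 leaves 5(625s^5 + 2500s^4 + 4000s^3 + 3200s^2 + 1294s + 220).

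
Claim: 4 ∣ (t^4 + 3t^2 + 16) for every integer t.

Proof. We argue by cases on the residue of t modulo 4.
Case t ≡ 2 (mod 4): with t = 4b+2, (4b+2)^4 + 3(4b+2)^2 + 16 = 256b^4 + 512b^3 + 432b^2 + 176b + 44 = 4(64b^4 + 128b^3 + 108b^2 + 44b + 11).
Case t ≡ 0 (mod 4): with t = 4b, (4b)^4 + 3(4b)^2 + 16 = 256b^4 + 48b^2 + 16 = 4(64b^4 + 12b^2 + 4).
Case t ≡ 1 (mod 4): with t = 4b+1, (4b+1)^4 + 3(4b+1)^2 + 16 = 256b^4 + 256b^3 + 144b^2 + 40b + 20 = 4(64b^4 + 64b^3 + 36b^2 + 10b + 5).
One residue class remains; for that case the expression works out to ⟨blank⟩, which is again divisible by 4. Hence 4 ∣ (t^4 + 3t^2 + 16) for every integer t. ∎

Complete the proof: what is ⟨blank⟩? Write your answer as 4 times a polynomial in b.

Only t ≡ 3 (mod 4) is unaccounted for. Put t = 4b+3:
(4b+3)^4 + 3(4b+3)^2 + 16 expands to 256b^4 + 768b^3 + 912b^2 + 504b + 124,
and factoring out 4 leaves 4(64b^4 + 192b^3 + 228b^2 + 126b + 31).

4(64b^4 + 192b^3 + 228b^2 + 126b + 31)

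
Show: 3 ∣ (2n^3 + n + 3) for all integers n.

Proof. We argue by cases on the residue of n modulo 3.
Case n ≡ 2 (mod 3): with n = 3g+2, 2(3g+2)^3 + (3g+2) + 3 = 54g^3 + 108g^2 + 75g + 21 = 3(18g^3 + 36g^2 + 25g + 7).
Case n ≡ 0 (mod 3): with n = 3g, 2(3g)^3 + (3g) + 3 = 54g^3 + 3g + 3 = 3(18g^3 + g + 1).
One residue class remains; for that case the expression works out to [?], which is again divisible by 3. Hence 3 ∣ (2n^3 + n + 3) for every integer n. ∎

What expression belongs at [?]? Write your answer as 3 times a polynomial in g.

Only n ≡ 1 (mod 3) is unaccounted for. Put n = 3g+1:
2(3g+1)^3 + (3g+1) + 3 expands to 54g^3 + 54g^2 + 21g + 6,
and factoring out 3 leaves 3(18g^3 + 18g^2 + 7g + 2).

3(18g^3 + 18g^2 + 7g + 2)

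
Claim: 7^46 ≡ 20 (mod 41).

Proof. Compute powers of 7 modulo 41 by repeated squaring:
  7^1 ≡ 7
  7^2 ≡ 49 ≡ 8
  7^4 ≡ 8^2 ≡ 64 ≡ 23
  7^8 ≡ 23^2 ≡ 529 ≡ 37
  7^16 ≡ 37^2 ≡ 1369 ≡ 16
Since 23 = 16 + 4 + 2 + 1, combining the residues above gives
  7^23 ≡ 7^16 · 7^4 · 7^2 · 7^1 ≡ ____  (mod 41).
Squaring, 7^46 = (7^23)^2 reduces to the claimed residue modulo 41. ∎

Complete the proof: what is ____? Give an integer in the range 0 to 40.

Multiply the listed residues: 16 · 23 · 8 · 7 = 368 → 2944 → 20608.
Reducing modulo 41: 20608 = 502·41 + 26, so 7^23 ≡ 26.

26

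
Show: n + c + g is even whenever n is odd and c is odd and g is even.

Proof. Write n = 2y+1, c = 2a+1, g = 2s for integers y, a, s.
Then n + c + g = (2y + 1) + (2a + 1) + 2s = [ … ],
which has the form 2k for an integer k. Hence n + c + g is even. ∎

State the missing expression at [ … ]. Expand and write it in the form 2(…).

Expanding: (2y + 1) + (2a + 1) + 2s = 2a + 2s + 2y + 2.
Every term is even; pulling out the factor of 2 gives 2(a + s + y + 1).

2(a + s + y + 1)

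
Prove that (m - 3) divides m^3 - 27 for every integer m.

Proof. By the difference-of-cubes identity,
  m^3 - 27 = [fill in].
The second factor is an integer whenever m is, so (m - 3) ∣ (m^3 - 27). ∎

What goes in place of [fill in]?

a^3 - b^3 = (a - b)(a^2 + ab + b^2). With a = m, b = 3:
m^3 - 27 = (m - 3)(m^2 + 3m + 9).

(m - 3)(m^2 + 3m + 9)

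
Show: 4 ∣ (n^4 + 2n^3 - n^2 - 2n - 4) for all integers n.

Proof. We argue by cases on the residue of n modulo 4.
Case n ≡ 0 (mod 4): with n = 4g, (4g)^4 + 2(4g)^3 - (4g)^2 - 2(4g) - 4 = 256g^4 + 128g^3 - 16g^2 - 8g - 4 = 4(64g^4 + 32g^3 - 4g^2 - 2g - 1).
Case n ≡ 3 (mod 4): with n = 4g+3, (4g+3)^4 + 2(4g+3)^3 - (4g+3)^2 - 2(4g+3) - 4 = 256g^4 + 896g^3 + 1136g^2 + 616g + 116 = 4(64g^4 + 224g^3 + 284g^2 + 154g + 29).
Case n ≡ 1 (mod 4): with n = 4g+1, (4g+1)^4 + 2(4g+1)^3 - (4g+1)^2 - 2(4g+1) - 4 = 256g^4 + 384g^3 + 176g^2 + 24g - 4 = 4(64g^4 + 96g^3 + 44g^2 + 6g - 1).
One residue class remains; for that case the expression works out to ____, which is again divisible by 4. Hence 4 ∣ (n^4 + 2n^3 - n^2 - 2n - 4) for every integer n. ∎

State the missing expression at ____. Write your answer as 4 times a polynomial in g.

4(64g^4 + 160g^3 + 140g^2 + 50g + 5)

Only n ≡ 2 (mod 4) is unaccounted for. Put n = 4g+2:
(4g+2)^4 + 2(4g+2)^3 - (4g+2)^2 - 2(4g+2) - 4 expands to 256g^4 + 640g^3 + 560g^2 + 200g + 20,
and factoring out 4 leaves 4(64g^4 + 160g^3 + 140g^2 + 50g + 5).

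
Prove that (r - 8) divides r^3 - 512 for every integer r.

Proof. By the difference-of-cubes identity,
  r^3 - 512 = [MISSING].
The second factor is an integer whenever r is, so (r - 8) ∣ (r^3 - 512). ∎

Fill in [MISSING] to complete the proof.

Polynomial division of r^3 - 512 by r - 8 leaves remainder 0 and quotient r^2 + 8r + 64.
Hence r^3 - 512 = (r - 8)(r^2 + 8r + 64).

(r - 8)(r^2 + 8r + 64)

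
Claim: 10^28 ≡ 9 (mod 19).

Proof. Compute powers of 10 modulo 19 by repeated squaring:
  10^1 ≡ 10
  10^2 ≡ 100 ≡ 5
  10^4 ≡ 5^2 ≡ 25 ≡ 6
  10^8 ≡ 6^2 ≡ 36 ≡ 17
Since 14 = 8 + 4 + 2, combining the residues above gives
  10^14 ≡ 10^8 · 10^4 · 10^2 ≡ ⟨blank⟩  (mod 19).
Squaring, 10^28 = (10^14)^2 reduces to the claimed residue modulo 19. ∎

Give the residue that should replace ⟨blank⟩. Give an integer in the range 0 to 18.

Multiply the listed residues: 17 · 6 · 5 = 102 → 510.
Reducing modulo 19: 510 = 26·19 + 16, so 10^14 ≡ 16.

16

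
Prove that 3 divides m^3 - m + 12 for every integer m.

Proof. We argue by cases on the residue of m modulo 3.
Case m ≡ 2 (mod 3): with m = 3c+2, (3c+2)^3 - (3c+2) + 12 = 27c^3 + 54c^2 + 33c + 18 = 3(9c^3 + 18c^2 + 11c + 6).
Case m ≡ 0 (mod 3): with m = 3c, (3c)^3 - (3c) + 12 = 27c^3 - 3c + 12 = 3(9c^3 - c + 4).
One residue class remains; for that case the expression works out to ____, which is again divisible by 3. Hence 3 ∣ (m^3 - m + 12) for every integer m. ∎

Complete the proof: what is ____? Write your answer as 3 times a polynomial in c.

The residues treated are {2, 0}, so the missing case is m ≡ 1 (mod 3); write m = 3c+1.
Then (3c+1)^3 - (3c+1) + 12 = 27c^3 + 27c^2 + 6c + 12 = 3(9c^3 + 9c^2 + 2c + 4).

3(9c^3 + 9c^2 + 2c + 4)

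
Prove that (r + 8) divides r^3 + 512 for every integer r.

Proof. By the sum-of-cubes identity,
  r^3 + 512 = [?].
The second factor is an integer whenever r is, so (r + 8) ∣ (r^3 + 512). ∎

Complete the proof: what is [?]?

Polynomial division of r^3 + 512 by r + 8 leaves remainder 0 and quotient r^2 - 8r + 64.
Hence r^3 + 512 = (r + 8)(r^2 - 8r + 64).

(r + 8)(r^2 - 8r + 64)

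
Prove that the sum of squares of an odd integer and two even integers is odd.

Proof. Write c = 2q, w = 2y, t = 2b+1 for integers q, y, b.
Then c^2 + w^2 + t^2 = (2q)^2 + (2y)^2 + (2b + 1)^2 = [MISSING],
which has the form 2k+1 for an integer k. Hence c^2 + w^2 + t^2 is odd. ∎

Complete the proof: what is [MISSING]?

2(2b^2 + 2b + 2q^2 + 2y^2) + 1

Expanding: (2q)^2 + (2y)^2 + (2b + 1)^2 = 4b^2 + 4b + 4q^2 + 4y^2 + 1.
Every term except the constant is even, so this is 2(2b^2 + 2b + 2q^2 + 2y^2) + 1,
and 2b^2 + 2b + 2q^2 + 2y^2 ∈ ℤ gives the required form.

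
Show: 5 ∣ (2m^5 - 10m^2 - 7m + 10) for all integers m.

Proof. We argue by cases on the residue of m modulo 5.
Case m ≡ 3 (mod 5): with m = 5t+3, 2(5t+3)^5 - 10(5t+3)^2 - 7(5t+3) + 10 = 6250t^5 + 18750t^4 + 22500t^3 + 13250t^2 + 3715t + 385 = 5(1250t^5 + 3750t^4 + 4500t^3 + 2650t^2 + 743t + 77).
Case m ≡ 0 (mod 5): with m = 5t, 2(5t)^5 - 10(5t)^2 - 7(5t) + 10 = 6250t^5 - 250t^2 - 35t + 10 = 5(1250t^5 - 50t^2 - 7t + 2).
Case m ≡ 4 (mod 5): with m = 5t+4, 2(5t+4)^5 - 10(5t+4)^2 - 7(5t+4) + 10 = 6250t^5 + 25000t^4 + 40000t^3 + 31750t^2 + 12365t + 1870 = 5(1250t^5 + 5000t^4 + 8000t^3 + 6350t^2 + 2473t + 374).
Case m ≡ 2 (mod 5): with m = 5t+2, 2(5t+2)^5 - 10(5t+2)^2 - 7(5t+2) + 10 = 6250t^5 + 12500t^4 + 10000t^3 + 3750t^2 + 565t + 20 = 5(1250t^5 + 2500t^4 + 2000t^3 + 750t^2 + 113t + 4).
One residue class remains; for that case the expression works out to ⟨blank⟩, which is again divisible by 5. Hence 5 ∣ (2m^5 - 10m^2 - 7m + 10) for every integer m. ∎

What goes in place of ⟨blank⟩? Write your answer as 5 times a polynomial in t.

5(1250t^5 + 1250t^4 + 500t^3 + 50t^2 - 17t - 1)

Only m ≡ 1 (mod 5) is unaccounted for. Put m = 5t+1:
2(5t+1)^5 - 10(5t+1)^2 - 7(5t+1) + 10 expands to 6250t^5 + 6250t^4 + 2500t^3 + 250t^2 - 85t - 5,
and factoring out 5 leaves 5(1250t^5 + 1250t^4 + 500t^3 + 50t^2 - 17t - 1).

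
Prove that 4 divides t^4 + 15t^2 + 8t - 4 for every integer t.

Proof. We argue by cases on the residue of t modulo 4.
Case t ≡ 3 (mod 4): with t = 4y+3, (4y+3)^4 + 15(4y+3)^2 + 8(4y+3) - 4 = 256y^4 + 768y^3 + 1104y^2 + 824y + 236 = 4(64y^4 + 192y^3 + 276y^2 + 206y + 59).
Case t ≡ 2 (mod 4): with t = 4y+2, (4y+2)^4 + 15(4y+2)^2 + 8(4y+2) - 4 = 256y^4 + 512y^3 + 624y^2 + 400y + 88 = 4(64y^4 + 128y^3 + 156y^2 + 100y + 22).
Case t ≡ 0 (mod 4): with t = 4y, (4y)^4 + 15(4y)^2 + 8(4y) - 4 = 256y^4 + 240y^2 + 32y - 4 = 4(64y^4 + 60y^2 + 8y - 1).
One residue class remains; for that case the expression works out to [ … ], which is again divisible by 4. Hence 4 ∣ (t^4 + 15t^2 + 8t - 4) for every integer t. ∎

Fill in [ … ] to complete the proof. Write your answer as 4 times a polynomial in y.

The residues treated are {3, 2, 0}, so the missing case is t ≡ 1 (mod 4); write t = 4y+1.
Then (4y+1)^4 + 15(4y+1)^2 + 8(4y+1) - 4 = 256y^4 + 256y^3 + 336y^2 + 168y + 20 = 4(64y^4 + 64y^3 + 84y^2 + 42y + 5).

4(64y^4 + 64y^3 + 84y^2 + 42y + 5)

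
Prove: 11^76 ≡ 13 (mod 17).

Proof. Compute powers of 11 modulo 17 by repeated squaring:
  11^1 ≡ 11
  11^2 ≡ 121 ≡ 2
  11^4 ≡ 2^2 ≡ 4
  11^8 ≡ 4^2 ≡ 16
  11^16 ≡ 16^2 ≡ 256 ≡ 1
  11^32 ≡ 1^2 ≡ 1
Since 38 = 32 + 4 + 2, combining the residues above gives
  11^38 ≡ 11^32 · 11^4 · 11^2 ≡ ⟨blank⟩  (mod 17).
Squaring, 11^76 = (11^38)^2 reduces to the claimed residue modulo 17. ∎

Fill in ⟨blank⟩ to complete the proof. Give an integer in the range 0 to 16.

8

11^32 · 11^4 · 11^2 ≡ 1 · 4 · 2 = 8.
8 mod 17 = 8, so 11^38 ≡ 8 (mod 17).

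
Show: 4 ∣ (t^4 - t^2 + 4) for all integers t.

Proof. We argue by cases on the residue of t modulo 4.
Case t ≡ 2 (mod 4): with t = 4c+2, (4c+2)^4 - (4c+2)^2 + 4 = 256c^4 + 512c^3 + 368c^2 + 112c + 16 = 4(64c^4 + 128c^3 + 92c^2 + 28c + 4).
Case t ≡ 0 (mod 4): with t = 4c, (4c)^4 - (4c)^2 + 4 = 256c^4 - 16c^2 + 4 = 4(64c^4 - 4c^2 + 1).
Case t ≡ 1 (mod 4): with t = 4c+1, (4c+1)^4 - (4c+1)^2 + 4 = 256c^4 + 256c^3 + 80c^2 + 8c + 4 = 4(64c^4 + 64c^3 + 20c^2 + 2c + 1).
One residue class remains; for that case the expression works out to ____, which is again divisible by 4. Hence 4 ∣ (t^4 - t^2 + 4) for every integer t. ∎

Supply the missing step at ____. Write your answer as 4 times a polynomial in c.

Only t ≡ 3 (mod 4) is unaccounted for. Put t = 4c+3:
(4c+3)^4 - (4c+3)^2 + 4 expands to 256c^4 + 768c^3 + 848c^2 + 408c + 76,
and factoring out 4 leaves 4(64c^4 + 192c^3 + 212c^2 + 102c + 19).

4(64c^4 + 192c^3 + 212c^2 + 102c + 19)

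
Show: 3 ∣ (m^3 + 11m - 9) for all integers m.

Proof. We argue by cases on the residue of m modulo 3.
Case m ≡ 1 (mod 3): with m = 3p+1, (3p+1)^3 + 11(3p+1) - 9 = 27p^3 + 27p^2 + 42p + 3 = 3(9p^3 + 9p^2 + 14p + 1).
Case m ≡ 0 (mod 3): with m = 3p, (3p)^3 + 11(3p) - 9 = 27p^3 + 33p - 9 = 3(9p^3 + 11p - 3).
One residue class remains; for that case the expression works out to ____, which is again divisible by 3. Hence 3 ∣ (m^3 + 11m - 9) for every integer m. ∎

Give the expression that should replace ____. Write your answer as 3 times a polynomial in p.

The residues treated are {1, 0}, so the missing case is m ≡ 2 (mod 3); write m = 3p+2.
Then (3p+2)^3 + 11(3p+2) - 9 = 27p^3 + 54p^2 + 69p + 21 = 3(9p^3 + 18p^2 + 23p + 7).

3(9p^3 + 18p^2 + 23p + 7)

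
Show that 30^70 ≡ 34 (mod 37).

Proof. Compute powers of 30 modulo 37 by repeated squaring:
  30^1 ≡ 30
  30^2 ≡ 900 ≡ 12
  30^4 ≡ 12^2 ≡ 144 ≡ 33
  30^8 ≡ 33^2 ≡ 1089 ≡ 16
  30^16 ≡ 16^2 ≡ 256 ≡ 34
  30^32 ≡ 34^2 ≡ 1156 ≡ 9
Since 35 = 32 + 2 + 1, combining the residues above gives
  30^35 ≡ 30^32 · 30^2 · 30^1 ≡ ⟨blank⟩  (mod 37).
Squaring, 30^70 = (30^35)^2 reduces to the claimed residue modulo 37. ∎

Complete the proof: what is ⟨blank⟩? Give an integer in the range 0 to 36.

Multiply the listed residues: 9 · 12 · 30 = 108 → 3240.
Reducing modulo 37: 3240 = 87·37 + 21, so 30^35 ≡ 21.

21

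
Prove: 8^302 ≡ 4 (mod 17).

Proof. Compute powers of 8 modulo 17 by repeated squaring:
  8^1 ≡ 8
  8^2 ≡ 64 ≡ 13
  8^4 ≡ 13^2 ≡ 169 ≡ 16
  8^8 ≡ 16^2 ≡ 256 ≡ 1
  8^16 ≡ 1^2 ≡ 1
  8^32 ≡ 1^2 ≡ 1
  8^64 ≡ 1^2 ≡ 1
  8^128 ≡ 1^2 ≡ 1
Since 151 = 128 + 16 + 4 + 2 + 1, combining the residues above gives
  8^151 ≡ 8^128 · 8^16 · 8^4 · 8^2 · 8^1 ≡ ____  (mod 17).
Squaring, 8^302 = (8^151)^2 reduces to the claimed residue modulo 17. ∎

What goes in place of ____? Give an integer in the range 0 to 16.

8^128 · 8^16 · 8^4 · 8^2 · 8^1 ≡ 1 · 1 · 16 · 13 · 8 = 1664.
1664 mod 17 = 15, so 8^151 ≡ 15 (mod 17).

15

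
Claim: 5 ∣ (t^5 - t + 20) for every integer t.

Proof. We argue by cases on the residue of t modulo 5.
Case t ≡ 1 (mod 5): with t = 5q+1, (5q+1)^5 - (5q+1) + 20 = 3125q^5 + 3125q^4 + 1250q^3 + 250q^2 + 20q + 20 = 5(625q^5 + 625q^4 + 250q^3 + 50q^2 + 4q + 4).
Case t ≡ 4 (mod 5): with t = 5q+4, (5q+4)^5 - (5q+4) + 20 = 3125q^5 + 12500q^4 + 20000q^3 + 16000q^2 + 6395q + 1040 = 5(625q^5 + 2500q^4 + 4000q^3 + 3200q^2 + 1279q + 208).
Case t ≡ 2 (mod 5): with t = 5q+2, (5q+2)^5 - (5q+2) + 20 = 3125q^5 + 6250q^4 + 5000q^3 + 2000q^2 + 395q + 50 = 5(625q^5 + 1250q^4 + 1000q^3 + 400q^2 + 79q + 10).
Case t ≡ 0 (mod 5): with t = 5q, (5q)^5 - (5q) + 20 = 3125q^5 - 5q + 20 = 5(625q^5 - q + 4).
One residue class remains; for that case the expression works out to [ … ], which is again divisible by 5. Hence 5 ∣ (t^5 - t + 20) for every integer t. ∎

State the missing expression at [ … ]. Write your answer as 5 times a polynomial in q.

5(625q^5 + 1875q^4 + 2250q^3 + 1350q^2 + 404q + 52)

The residues treated are {1, 4, 2, 0}, so the missing case is t ≡ 3 (mod 5); write t = 5q+3.
Then (5q+3)^5 - (5q+3) + 20 = 3125q^5 + 9375q^4 + 11250q^3 + 6750q^2 + 2020q + 260 = 5(625q^5 + 1875q^4 + 2250q^3 + 1350q^2 + 404q + 52).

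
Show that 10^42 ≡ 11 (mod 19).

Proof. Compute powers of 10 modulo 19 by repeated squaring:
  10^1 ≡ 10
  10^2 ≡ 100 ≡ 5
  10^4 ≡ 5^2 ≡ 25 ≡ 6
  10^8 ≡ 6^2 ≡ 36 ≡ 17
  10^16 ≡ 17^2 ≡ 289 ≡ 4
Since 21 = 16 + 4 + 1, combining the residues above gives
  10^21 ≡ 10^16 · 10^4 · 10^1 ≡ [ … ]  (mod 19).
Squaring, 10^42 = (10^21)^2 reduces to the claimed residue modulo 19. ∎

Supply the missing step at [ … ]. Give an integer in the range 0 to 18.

10^16 · 10^4 · 10^1 ≡ 4 · 6 · 10 = 240.
240 mod 19 = 12, so 10^21 ≡ 12 (mod 19).

12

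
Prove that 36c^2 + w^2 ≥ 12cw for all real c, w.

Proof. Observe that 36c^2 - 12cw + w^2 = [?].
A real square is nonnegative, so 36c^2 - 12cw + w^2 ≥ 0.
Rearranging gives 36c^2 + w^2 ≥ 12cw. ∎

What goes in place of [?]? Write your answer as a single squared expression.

The leading and trailing coefficients are 6^2 and 1^2, and 12 = 2·6·1, so the trinomial is (6c - w)^2.
Hence 36c^2 - 12cw + w^2 ≥ 0.

(6c - w)^2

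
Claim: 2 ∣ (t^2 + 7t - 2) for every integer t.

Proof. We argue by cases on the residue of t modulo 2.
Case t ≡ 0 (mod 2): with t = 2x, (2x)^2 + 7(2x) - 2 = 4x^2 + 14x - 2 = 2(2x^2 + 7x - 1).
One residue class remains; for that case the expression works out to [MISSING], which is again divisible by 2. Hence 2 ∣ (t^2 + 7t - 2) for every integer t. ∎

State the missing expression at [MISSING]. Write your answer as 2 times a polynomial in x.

Only t ≡ 1 (mod 2) is unaccounted for. Put t = 2x+1:
(2x+1)^2 + 7(2x+1) - 2 expands to 4x^2 + 18x + 6,
and factoring out 2 leaves 2(2x^2 + 9x + 3).

2(2x^2 + 9x + 3)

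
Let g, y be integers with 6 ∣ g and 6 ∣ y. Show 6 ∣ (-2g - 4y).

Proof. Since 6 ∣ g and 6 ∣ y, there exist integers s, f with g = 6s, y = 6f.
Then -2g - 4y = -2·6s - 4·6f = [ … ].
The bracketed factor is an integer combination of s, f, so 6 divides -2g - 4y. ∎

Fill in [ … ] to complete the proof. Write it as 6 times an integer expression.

Pull the common 6 out of every term: -2·6s - 4·6f = 6(-4f - 2s).
-4f - 2s is an integer, which exhibits the divisibility.

6(-4f - 2s)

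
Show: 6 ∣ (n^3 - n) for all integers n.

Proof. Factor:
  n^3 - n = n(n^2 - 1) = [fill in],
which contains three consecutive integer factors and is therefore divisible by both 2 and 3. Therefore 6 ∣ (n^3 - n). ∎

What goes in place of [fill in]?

(n - 1)n(n + 1)

n(n^2 - 1) = n(n - 1)(n + 1) = (n - 1)n(n + 1).
These three factors are consecutive integers, so their product is divisible by 6.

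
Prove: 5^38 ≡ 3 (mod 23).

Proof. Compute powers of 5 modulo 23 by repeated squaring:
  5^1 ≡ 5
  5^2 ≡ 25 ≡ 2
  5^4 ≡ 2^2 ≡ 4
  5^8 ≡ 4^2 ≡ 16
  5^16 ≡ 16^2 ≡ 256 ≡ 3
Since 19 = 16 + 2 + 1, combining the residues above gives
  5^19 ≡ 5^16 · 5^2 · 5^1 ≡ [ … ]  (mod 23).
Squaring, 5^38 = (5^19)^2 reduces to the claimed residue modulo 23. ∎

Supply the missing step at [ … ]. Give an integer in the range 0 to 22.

7

5^16 · 5^2 · 5^1 ≡ 3 · 2 · 5 = 30.
30 mod 23 = 7, so 5^19 ≡ 7 (mod 23).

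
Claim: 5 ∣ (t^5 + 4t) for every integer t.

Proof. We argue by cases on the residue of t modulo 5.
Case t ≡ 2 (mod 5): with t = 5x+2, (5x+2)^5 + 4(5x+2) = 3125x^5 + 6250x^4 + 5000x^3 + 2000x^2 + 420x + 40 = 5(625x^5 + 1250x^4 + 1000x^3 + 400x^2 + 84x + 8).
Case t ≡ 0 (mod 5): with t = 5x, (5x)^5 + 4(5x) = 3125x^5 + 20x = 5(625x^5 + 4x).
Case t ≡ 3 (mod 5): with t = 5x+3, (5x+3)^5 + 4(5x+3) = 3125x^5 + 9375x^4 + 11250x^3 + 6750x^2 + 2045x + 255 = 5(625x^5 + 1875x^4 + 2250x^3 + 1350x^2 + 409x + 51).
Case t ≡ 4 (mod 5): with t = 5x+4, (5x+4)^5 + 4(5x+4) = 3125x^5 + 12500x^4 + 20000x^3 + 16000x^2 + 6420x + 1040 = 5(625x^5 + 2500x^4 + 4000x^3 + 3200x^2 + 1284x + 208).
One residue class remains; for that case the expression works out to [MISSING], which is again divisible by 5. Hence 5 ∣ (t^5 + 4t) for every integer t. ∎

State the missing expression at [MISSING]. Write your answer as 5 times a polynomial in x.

5(625x^5 + 625x^4 + 250x^3 + 50x^2 + 9x + 1)

Only t ≡ 1 (mod 5) is unaccounted for. Put t = 5x+1:
(5x+1)^5 + 4(5x+1) expands to 3125x^5 + 3125x^4 + 1250x^3 + 250x^2 + 45x + 5,
and factoring out 5 leaves 5(625x^5 + 625x^4 + 250x^3 + 50x^2 + 9x + 1).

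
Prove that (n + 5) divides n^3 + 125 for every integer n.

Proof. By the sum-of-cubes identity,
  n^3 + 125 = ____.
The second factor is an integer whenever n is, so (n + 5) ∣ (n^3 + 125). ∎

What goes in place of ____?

Polynomial division of n^3 + 125 by n + 5 leaves remainder 0 and quotient n^2 - 5n + 25.
Hence n^3 + 125 = (n + 5)(n^2 - 5n + 25).

(n + 5)(n^2 - 5n + 25)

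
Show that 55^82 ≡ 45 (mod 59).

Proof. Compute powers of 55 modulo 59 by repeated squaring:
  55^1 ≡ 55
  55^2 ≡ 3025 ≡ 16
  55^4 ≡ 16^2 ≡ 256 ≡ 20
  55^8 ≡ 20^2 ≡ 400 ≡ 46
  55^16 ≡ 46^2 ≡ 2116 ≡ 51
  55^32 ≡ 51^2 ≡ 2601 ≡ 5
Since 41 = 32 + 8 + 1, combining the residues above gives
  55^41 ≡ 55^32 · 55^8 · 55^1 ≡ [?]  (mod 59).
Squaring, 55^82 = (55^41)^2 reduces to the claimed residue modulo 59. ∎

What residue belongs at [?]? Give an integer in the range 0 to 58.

24

55^32 · 55^8 · 55^1 ≡ 5 · 46 · 55 = 12650.
12650 mod 59 = 24, so 55^41 ≡ 24 (mod 59).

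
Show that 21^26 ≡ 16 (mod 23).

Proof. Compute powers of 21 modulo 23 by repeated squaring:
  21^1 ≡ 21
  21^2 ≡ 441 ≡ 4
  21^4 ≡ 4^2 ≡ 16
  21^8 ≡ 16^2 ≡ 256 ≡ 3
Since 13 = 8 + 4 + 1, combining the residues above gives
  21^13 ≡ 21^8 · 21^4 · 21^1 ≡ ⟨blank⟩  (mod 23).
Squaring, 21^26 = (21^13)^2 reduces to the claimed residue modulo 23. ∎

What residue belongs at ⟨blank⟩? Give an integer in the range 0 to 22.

19

21^8 · 21^4 · 21^1 ≡ 3 · 16 · 21 = 1008.
1008 mod 23 = 19, so 21^13 ≡ 19 (mod 23).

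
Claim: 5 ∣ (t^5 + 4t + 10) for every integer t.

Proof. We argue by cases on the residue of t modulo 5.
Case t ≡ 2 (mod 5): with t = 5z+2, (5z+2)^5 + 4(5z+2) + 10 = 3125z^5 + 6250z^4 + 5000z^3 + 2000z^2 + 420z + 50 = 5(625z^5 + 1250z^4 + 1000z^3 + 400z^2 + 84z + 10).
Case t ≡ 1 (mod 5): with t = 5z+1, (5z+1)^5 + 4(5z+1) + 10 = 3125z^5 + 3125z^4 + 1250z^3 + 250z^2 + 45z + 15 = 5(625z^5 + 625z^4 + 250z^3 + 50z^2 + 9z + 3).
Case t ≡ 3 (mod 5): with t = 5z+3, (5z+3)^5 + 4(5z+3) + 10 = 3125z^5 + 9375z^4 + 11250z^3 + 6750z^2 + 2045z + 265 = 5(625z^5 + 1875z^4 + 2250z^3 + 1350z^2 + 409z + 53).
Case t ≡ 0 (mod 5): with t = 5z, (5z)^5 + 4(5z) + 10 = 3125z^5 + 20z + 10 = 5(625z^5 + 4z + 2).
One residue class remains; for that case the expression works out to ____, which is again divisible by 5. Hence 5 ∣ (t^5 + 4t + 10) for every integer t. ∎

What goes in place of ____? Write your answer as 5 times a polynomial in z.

Only t ≡ 4 (mod 5) is unaccounted for. Put t = 5z+4:
(5z+4)^5 + 4(5z+4) + 10 expands to 3125z^5 + 12500z^4 + 20000z^3 + 16000z^2 + 6420z + 1050,
and factoring out 5 leaves 5(625z^5 + 2500z^4 + 4000z^3 + 3200z^2 + 1284z + 210).

5(625z^5 + 2500z^4 + 4000z^3 + 3200z^2 + 1284z + 210)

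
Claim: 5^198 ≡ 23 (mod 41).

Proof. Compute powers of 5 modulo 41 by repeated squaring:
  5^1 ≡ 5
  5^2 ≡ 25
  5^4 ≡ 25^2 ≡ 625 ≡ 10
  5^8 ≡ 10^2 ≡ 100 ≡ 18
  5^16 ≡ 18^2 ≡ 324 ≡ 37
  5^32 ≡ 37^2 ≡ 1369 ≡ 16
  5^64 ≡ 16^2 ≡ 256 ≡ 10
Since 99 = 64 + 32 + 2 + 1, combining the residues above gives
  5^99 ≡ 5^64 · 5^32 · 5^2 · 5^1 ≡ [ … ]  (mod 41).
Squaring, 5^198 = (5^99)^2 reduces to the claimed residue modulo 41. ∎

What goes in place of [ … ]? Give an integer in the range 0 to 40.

33

5^64 · 5^32 · 5^2 · 5^1 ≡ 10 · 16 · 25 · 5 = 20000.
20000 mod 41 = 33, so 5^99 ≡ 33 (mod 41).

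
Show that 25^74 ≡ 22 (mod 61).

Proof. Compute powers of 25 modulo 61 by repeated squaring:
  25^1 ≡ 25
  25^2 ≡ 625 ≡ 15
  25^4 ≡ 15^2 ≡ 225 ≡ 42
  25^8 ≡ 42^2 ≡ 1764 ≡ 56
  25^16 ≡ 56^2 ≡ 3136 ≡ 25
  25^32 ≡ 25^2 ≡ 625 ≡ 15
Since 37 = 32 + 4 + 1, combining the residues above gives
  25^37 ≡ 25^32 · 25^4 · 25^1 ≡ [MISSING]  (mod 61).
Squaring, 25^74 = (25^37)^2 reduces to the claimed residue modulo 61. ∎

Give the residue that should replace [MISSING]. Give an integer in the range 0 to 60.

12

Multiply the listed residues: 15 · 42 · 25 = 630 → 15750.
Reducing modulo 61: 15750 = 258·61 + 12, so 25^37 ≡ 12.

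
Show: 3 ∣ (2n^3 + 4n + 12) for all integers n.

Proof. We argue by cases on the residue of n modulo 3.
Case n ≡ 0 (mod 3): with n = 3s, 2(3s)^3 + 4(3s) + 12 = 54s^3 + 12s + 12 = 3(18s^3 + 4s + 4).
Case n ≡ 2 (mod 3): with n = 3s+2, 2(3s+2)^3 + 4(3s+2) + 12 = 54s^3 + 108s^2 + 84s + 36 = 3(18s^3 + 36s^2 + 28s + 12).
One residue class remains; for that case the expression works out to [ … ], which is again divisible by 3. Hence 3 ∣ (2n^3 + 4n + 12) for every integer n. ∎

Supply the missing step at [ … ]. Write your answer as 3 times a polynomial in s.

3(18s^3 + 18s^2 + 10s + 6)

The residues treated are {0, 2}, so the missing case is n ≡ 1 (mod 3); write n = 3s+1.
Then 2(3s+1)^3 + 4(3s+1) + 12 = 54s^3 + 54s^2 + 30s + 18 = 3(18s^3 + 18s^2 + 10s + 6).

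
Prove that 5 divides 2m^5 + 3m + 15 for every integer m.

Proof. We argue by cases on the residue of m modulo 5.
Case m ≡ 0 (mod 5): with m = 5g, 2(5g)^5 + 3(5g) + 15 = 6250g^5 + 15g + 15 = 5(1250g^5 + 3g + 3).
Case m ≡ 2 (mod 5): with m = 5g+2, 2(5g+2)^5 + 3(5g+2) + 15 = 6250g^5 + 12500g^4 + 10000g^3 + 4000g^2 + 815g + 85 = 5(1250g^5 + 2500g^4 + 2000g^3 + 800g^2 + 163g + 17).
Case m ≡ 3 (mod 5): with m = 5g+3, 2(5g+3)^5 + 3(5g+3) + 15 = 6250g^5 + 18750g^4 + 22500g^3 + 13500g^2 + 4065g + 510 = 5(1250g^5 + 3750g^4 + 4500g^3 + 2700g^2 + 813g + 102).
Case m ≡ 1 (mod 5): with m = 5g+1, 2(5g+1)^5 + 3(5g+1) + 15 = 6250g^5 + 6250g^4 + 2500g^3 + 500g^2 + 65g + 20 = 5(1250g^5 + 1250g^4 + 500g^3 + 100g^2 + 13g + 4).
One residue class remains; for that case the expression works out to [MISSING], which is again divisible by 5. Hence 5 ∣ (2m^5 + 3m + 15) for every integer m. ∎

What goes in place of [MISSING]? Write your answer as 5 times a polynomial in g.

The residues treated are {0, 2, 3, 1}, so the missing case is m ≡ 4 (mod 5); write m = 5g+4.
Then 2(5g+4)^5 + 3(5g+4) + 15 = 6250g^5 + 25000g^4 + 40000g^3 + 32000g^2 + 12815g + 2075 = 5(1250g^5 + 5000g^4 + 8000g^3 + 6400g^2 + 2563g + 415).

5(1250g^5 + 5000g^4 + 8000g^3 + 6400g^2 + 2563g + 415)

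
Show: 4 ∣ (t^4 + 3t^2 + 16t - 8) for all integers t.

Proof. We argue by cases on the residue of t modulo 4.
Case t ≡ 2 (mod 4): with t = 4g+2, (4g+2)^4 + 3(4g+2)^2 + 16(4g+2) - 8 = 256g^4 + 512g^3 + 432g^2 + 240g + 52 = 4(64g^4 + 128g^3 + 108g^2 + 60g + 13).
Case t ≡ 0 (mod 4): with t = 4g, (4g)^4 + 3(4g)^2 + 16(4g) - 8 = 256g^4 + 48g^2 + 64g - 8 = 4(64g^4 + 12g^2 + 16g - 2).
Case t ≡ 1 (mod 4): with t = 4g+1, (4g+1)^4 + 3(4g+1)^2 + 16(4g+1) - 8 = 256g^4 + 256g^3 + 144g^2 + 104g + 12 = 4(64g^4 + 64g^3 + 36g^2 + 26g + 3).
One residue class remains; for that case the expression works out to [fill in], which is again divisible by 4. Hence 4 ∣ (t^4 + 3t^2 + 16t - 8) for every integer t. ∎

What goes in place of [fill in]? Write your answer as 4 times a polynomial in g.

The residues treated are {2, 0, 1}, so the missing case is t ≡ 3 (mod 4); write t = 4g+3.
Then (4g+3)^4 + 3(4g+3)^2 + 16(4g+3) - 8 = 256g^4 + 768g^3 + 912g^2 + 568g + 148 = 4(64g^4 + 192g^3 + 228g^2 + 142g + 37).

4(64g^4 + 192g^3 + 228g^2 + 142g + 37)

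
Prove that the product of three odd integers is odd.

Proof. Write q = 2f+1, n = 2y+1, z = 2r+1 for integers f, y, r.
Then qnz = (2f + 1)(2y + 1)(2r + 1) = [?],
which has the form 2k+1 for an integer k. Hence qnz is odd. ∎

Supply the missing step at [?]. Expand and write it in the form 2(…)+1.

2(4fry + 2fr + 2fy + f + 2ry + r + y) + 1

(2f + 1)(2y + 1)(2r + 1) = 8fry + 4fr + 4fy + 2f + 4ry + 2r + 2y + 1
= 2(4fry + 2fr + 2fy + f + 2ry + r + y) + 1.
Since 4fry + 2fr + 2fy + f + 2ry + r + y is an integer, the product is of the form 2k+1 for an integer k.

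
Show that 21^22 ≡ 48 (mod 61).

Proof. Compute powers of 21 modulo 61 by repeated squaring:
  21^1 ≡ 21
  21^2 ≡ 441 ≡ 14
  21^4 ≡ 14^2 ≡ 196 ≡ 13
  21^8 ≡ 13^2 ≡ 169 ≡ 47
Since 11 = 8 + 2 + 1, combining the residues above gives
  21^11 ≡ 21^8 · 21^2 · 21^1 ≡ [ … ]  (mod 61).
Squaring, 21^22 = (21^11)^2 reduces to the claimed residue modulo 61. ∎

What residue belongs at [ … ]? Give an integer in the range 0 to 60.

32

Multiply the listed residues: 47 · 14 · 21 = 658 → 13818.
Reducing modulo 61: 13818 = 226·61 + 32, so 21^11 ≡ 32.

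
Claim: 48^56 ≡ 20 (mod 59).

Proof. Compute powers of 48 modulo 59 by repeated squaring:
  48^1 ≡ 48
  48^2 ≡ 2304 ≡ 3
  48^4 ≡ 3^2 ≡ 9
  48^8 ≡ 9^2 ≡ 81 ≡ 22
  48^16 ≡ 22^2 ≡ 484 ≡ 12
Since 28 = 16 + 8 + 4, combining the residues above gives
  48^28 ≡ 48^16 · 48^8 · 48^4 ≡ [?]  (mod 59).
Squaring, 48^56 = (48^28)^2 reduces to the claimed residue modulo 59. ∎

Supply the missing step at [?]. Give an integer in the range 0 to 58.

16

48^16 · 48^8 · 48^4 ≡ 12 · 22 · 9 = 2376.
2376 mod 59 = 16, so 48^28 ≡ 16 (mod 59).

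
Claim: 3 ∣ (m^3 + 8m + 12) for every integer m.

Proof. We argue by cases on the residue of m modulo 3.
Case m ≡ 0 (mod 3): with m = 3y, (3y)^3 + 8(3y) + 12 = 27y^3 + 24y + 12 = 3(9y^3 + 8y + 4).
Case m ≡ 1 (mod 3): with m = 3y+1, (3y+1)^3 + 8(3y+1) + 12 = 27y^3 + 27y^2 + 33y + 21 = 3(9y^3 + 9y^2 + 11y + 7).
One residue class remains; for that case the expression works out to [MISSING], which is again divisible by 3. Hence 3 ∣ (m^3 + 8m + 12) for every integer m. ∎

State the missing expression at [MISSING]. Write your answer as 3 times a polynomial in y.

3(9y^3 + 18y^2 + 20y + 12)

The residues treated are {0, 1}, so the missing case is m ≡ 2 (mod 3); write m = 3y+2.
Then (3y+2)^3 + 8(3y+2) + 12 = 27y^3 + 54y^2 + 60y + 36 = 3(9y^3 + 18y^2 + 20y + 12).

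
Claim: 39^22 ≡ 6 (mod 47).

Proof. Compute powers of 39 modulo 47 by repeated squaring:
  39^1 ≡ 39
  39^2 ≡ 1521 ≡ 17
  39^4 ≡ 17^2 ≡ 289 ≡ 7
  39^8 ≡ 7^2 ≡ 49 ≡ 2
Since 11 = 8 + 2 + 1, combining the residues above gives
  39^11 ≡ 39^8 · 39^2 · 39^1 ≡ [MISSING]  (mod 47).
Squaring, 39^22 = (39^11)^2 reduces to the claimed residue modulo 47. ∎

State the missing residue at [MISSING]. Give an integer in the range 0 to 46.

39^8 · 39^2 · 39^1 ≡ 2 · 17 · 39 = 1326.
1326 mod 47 = 10, so 39^11 ≡ 10 (mod 47).

10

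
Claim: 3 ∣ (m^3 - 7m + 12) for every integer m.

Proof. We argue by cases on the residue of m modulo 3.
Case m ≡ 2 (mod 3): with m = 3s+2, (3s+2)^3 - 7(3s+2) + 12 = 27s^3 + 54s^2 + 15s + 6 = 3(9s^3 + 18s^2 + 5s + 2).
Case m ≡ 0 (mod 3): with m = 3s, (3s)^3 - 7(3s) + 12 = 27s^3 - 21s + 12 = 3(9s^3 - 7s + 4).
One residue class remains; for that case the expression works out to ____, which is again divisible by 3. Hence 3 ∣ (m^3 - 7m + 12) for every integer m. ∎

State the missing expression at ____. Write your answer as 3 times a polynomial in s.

Only m ≡ 1 (mod 3) is unaccounted for. Put m = 3s+1:
(3s+1)^3 - 7(3s+1) + 12 expands to 27s^3 + 27s^2 - 12s + 6,
and factoring out 3 leaves 3(9s^3 + 9s^2 - 4s + 2).

3(9s^3 + 9s^2 - 4s + 2)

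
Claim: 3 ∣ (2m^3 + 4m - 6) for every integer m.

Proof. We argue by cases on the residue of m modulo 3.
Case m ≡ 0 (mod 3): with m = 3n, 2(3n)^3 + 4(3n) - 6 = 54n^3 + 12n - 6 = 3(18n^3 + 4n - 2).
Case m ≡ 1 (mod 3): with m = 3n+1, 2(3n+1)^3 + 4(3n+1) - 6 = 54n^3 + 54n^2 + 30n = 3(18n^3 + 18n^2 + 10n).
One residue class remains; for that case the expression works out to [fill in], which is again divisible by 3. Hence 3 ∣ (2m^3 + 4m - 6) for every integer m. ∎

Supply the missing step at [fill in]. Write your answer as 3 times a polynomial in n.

3(18n^3 + 36n^2 + 28n + 6)

Only m ≡ 2 (mod 3) is unaccounted for. Put m = 3n+2:
2(3n+2)^3 + 4(3n+2) - 6 expands to 54n^3 + 108n^2 + 84n + 18,
and factoring out 3 leaves 3(18n^3 + 36n^2 + 28n + 6).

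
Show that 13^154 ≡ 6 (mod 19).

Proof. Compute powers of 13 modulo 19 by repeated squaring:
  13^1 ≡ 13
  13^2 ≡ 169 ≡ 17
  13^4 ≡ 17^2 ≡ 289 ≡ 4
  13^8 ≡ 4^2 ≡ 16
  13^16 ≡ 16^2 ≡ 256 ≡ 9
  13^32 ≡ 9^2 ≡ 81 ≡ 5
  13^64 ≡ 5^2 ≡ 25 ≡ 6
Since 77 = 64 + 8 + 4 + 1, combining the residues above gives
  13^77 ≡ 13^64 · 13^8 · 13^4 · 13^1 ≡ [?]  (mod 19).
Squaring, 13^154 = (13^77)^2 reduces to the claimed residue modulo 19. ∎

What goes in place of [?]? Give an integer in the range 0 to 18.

14

13^64 · 13^8 · 13^4 · 13^1 ≡ 6 · 16 · 4 · 13 = 4992.
4992 mod 19 = 14, so 13^77 ≡ 14 (mod 19).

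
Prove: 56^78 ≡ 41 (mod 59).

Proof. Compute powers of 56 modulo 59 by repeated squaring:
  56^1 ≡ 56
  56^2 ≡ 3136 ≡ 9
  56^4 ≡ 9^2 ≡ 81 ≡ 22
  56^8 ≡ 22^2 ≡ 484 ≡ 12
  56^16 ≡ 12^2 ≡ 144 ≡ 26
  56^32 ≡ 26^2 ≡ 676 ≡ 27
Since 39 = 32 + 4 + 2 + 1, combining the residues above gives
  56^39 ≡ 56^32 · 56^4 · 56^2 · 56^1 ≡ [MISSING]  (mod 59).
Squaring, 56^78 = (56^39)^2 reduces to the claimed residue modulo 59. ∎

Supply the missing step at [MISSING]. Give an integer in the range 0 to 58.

56^32 · 56^4 · 56^2 · 56^1 ≡ 27 · 22 · 9 · 56 = 299376.
299376 mod 59 = 10, so 56^39 ≡ 10 (mod 59).

10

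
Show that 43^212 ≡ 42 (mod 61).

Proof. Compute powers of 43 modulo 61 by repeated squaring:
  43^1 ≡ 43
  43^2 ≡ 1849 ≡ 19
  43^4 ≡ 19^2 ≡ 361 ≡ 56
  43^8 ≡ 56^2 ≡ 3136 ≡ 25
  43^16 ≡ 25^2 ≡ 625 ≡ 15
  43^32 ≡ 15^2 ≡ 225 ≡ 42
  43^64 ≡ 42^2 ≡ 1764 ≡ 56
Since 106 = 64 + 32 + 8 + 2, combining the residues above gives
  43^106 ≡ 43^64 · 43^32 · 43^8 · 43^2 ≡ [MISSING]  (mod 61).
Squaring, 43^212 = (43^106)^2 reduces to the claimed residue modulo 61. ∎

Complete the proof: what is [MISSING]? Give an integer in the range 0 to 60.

46

Multiply the listed residues: 56 · 42 · 25 · 19 = 2352 → 58800 → 1117200.
Reducing modulo 61: 1117200 = 18314·61 + 46, so 43^106 ≡ 46.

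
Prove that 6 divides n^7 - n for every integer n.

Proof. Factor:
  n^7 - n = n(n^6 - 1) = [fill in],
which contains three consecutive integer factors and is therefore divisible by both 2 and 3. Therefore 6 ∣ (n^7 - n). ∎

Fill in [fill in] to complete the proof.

n^6 - 1 = (n^2 - 1)(n^4 + n^2 + 1), and n^2 - 1 = (n-1)(n+1).
So n(n^6 - 1) = (n - 1)n(n + 1)(n^4 + n^2 + 1).

(n - 1)n(n + 1)(n^4 + n^2 + 1)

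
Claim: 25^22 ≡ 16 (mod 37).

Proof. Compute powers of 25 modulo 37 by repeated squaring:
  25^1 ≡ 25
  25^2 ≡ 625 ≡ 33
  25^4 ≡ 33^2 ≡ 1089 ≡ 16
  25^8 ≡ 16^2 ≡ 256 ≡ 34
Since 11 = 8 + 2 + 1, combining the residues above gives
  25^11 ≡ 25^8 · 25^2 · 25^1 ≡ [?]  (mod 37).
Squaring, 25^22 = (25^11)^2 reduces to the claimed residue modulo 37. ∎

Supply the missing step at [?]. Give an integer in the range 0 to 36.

4

25^8 · 25^2 · 25^1 ≡ 34 · 33 · 25 = 28050.
28050 mod 37 = 4, so 25^11 ≡ 4 (mod 37).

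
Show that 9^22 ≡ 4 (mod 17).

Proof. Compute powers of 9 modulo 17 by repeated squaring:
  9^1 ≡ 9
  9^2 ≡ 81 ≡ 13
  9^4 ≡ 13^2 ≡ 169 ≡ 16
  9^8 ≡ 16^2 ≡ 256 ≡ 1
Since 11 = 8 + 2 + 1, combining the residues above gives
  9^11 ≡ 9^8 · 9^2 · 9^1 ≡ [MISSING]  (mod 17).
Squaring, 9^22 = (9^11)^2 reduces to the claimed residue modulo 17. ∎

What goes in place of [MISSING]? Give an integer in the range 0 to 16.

9^8 · 9^2 · 9^1 ≡ 1 · 13 · 9 = 117.
117 mod 17 = 15, so 9^11 ≡ 15 (mod 17).

15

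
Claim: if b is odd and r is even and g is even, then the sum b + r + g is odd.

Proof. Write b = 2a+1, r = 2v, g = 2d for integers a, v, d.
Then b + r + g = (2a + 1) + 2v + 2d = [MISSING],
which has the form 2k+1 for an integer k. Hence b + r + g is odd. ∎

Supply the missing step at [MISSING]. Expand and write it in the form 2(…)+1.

2(a + d + v) + 1

Expanding: (2a + 1) + 2v + 2d = 2a + 2d + 2v + 1.
Every term except the constant is even, so this is 2(a + d + v) + 1,
and a + d + v ∈ ℤ gives the required form.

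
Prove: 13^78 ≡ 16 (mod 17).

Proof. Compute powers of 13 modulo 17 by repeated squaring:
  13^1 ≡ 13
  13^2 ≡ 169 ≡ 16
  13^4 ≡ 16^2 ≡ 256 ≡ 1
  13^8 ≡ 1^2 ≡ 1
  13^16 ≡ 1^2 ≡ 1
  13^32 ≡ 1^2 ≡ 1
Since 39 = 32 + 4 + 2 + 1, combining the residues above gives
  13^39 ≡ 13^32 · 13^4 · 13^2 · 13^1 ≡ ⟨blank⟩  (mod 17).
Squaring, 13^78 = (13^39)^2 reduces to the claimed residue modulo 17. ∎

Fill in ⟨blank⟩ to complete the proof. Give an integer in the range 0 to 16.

13^32 · 13^4 · 13^2 · 13^1 ≡ 1 · 1 · 16 · 13 = 208.
208 mod 17 = 4, so 13^39 ≡ 4 (mod 17).

4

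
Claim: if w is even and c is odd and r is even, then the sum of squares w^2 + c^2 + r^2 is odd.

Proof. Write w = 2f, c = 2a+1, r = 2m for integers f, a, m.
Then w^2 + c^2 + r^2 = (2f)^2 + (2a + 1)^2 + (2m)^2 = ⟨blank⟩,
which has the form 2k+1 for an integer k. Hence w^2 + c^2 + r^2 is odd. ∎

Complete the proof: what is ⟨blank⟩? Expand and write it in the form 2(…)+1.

(2f)^2 + (2a + 1)^2 + (2m)^2 = 4a^2 + 4a + 4f^2 + 4m^2 + 1
= 2(2a^2 + 2a + 2f^2 + 2m^2) + 1.
Since 2a^2 + 2a + 2f^2 + 2m^2 is an integer, the sum of squares is of the form 2k+1 for an integer k.

2(2a^2 + 2a + 2f^2 + 2m^2) + 1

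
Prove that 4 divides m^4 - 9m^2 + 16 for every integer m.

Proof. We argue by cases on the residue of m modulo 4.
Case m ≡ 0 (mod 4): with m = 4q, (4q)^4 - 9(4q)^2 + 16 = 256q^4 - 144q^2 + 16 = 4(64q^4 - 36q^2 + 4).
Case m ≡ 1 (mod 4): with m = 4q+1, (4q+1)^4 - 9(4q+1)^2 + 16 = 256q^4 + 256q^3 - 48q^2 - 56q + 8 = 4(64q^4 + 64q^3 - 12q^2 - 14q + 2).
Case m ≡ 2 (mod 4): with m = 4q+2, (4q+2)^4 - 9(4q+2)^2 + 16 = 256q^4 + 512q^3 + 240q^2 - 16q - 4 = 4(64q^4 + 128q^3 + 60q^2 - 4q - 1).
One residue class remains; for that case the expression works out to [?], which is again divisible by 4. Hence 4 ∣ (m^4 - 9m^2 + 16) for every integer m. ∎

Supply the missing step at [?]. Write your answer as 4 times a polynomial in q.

Only m ≡ 3 (mod 4) is unaccounted for. Put m = 4q+3:
(4q+3)^4 - 9(4q+3)^2 + 16 expands to 256q^4 + 768q^3 + 720q^2 + 216q + 16,
and factoring out 4 leaves 4(64q^4 + 192q^3 + 180q^2 + 54q + 4).

4(64q^4 + 192q^3 + 180q^2 + 54q + 4)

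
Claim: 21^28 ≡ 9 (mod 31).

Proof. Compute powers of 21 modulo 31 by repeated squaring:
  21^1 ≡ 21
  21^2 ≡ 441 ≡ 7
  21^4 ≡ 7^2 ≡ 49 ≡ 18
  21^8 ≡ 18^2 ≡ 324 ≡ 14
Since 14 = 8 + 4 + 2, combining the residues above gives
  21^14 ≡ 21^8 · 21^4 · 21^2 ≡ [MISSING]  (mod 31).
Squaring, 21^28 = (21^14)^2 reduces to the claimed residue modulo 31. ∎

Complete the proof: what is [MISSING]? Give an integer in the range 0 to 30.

Multiply the listed residues: 14 · 18 · 7 = 252 → 1764.
Reducing modulo 31: 1764 = 56·31 + 28, so 21^14 ≡ 28.

28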